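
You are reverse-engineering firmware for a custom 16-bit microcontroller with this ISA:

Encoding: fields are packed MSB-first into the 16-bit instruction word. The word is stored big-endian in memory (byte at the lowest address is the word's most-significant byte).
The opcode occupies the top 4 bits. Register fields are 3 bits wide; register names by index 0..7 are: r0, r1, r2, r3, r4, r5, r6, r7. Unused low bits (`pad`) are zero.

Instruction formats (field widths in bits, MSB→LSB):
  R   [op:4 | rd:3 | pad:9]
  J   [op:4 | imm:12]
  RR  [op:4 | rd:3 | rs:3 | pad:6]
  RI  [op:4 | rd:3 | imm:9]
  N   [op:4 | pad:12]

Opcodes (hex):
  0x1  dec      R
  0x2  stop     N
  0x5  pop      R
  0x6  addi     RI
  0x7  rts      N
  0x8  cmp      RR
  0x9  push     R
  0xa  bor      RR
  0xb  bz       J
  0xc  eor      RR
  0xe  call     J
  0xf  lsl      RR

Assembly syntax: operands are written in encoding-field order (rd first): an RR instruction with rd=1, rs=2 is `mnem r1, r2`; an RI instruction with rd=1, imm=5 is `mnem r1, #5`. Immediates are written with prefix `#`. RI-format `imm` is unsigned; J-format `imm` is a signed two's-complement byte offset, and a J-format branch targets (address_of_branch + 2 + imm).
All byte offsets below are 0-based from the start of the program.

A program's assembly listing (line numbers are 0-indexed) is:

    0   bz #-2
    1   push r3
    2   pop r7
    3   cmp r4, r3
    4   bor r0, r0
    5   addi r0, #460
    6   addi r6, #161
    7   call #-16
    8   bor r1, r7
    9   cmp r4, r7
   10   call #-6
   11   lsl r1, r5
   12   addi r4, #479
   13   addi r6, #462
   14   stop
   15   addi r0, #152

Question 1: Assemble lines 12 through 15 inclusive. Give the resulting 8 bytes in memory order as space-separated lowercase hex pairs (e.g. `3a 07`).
line 12 (addi): pack op=0x6:4|rd=4:3|imm=479:9 = 0x69df; big→ 69 df
line 13 (addi): pack op=0x6:4|rd=6:3|imm=462:9 = 0x6dce; big→ 6d ce
line 14 (stop): pack op=0x2:4|pad=0:12 = 0x2000; big→ 20 00
line 15 (addi): pack op=0x6:4|rd=0:3|imm=152:9 = 0x6098; big→ 60 98

69 df 6d ce 20 00 60 98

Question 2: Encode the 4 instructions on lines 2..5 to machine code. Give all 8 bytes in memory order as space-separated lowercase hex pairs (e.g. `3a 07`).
5e 00 88 c0 a0 00 61 cc

2. pop fields op=0x5:4|rd=7:3|pad=0:9 → word 5e00h → 5e 00
3. cmp fields op=0x8:4|rd=4:3|rs=3:3|pad=0:6 → word 88c0h → 88 c0
4. bor fields op=0xa:4|rd=0:3|rs=0:3|pad=0:6 → word a000h → a0 00
5. addi fields op=0x6:4|rd=0:3|imm=460:9 → word 61cch → 61 cc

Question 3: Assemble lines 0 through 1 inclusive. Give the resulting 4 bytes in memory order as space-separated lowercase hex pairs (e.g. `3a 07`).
bf fe 96 00

0. bz fields op=0xb:4|imm=-2:12 → word bffeh → bf fe
1. push fields op=0x9:4|rd=3:3|pad=0:9 → word 9600h → 96 00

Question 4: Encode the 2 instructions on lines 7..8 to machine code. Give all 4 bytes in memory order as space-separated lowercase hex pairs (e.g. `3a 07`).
ef f0 a3 c0

line 7 (call): pack op=0xe:4|imm=-16:12 = 0xeff0; big→ ef f0
line 8 (bor): pack op=0xa:4|rd=1:3|rs=7:3|pad=0:6 = 0xa3c0; big→ a3 c0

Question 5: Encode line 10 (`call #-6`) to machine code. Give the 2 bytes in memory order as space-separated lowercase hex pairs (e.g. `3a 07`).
ef fa

line 10 (call): pack op=0xe:4|imm=-6:12 = 0xeffa; big→ ef fa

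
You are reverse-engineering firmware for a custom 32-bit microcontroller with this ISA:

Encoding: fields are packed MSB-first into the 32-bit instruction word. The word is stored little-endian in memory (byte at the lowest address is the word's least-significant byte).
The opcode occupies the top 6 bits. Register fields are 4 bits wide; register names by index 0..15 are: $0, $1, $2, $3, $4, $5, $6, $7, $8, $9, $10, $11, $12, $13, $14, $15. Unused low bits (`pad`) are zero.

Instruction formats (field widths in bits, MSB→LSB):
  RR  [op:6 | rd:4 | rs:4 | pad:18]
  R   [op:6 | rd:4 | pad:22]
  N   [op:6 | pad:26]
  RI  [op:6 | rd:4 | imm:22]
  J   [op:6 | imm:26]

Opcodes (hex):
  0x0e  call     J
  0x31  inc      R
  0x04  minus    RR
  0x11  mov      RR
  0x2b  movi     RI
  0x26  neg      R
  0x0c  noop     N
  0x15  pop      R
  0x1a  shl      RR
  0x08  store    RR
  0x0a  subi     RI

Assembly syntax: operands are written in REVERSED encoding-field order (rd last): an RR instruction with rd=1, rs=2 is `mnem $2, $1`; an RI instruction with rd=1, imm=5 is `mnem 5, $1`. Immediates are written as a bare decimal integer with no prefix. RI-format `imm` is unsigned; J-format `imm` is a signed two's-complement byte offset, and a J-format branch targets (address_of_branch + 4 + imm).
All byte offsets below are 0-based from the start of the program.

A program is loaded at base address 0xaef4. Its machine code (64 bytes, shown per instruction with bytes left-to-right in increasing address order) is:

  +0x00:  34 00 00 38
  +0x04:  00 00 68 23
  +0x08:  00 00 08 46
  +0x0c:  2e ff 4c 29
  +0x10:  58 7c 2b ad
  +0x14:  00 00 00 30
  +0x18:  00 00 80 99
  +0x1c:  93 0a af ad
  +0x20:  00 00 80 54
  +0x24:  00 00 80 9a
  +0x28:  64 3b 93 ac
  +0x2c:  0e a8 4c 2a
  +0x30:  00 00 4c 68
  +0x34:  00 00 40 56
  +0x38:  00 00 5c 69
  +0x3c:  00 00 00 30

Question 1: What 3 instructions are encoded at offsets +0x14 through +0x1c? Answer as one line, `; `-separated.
@+14  little-endian(00 00 00 30) = 0x30000000
  opcode bits[31:26]=0xc: noop/N
@+18  little-endian(00 00 80 99) = 0x99800000
  opcode bits[31:26]=0x26: neg/R
  [25:22] rd=6 = $6
@+1c  little-endian(93 0a af ad) = 0xadaf0a93
  opcode bits[31:26]=0x2b: movi/RI
  [25:22] rd=6 = $6
  [21:0] imm=3082899 = 3082899

noop; neg $6; movi 3082899, $6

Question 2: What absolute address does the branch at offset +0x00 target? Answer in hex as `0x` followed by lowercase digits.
+0x00: 34 00 00 38 ⇒ word 0x38000034 (little)
  op=0x38000034>>26=0xe ⇒ call (J)
  imm: (w>>0)&0x3ffffff=0x34 → 52
  target = base 0xaef4 + off 0x00 + 4 + imm 52 = 0xaf2c

0xaf2c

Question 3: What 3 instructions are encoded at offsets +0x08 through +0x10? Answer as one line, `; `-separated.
[08] 00 00 08 46 → 0x46080000
  top 6b → 0x11 → mov [RR]
  [25:22] rd=8 = $8
  [21:18] rs=2 = $2
[0c] 2e ff 4c 29 → 0x294cff2e
  top 6b → 0xa → subi [RI]
  [25:22] rd=5 = $5
  [21:0] imm=851758 = 851758
[10] 58 7c 2b ad → 0xad2b7c58
  top 6b → 0x2b → movi [RI]
  [25:22] rd=4 = $4
  [21:0] imm=2849880 = 2849880

mov $2, $8; subi 851758, $5; movi 2849880, $4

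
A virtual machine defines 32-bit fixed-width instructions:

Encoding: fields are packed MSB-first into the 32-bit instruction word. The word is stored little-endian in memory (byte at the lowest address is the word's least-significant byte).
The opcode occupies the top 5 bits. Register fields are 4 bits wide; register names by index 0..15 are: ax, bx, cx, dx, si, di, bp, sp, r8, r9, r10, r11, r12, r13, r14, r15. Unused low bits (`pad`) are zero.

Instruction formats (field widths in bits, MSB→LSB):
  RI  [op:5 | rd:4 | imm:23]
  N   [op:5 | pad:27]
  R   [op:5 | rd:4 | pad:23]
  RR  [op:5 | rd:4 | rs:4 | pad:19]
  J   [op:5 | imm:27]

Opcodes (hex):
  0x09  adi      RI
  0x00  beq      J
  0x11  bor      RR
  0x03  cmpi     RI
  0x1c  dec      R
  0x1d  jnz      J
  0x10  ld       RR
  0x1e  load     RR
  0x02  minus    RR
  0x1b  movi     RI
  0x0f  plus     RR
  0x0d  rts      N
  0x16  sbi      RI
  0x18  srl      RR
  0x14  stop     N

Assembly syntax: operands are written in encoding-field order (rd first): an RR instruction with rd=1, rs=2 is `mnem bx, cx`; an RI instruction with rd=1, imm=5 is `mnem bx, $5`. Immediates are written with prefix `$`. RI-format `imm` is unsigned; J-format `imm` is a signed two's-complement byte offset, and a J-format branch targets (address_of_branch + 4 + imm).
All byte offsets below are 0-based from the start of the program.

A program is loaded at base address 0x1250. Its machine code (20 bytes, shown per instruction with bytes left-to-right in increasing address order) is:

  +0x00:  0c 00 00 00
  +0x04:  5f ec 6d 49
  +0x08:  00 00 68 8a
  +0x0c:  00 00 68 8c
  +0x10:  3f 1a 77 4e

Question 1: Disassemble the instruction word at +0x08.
@+08  little-endian(00 00 68 8a) = 0x8a680000
  op=0x8a680000>>27=0x11 ⇒ bor (RR)
  rd: (w>>23)&0xf=0x4 → si
  rs: (w>>19)&0xf=0xd → r13

bor si, r13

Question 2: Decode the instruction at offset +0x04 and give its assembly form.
off 0x04: read 5f ec 6d 49 as little → 0x496dec5f
  top 5b → 0x9 → adi [RI]
  rd@[26:23]=0x2 ⇒ cx
  imm@[22:0]=0x6dec5f ⇒ $7203935

adi cx, $7203935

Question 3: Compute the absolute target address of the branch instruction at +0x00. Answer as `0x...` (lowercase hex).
@+00  little-endian(0c 00 00 00) = 0x0000000c
  opcode bits[31:27]=0x0: beq/J
  imm: (w>>0)&0x7ffffff=0xc → $12
  target = base 0x1250 + off 0x00 + 4 + imm 12 = 0x1260

0x1260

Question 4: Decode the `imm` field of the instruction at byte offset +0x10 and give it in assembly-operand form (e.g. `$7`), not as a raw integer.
[10] 3f 1a 77 4e → 0x4e771a3f
  op=0x4e771a3f>>27=0x9 ⇒ adi (RI)
  [26:23] rd=12 = r12
  [22:0] imm=7805503 = $7805503

$7805503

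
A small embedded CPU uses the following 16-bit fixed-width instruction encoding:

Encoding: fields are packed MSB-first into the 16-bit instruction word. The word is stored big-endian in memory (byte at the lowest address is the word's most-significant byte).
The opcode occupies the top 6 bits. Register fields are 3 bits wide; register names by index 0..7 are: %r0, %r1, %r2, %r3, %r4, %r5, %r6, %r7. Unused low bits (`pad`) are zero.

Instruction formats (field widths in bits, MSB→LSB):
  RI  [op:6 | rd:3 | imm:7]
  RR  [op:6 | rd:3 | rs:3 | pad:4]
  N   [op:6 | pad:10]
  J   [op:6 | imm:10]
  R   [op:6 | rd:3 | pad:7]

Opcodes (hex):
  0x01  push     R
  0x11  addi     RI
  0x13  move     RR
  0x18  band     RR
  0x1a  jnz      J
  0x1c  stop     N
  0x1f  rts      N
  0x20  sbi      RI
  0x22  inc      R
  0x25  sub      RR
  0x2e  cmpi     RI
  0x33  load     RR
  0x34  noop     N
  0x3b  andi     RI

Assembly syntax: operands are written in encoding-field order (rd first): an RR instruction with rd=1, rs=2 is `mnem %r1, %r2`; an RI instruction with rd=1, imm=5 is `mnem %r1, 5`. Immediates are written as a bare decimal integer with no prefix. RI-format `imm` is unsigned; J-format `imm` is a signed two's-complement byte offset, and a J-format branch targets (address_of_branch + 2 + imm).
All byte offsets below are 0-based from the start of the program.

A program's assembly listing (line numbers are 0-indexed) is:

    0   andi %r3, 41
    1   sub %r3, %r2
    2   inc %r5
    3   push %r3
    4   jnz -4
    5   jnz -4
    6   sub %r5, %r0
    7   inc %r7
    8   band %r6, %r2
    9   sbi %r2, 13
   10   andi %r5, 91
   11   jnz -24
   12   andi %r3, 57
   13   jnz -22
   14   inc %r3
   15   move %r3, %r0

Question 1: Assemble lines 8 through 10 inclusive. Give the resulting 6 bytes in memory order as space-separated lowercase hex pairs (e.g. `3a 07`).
line 8 (band): pack op=0x18:6|rd=6:3|rs=2:3|pad=0:4 = 0x6320; big→ 63 20
line 9 (sbi): pack op=0x20:6|rd=2:3|imm=13:7 = 0x810d; big→ 81 0d
line 10 (andi): pack op=0x3b:6|rd=5:3|imm=91:7 = 0xeedb; big→ ee db

63 20 81 0d ee db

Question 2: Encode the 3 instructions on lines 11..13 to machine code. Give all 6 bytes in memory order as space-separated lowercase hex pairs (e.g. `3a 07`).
6b e8 ed b9 6b ea

L11: jnz op=0x1a:6|imm=-24:10 ⇒ 0x6be8 ⇒ big 6b e8
L12: andi op=0x3b:6|rd=3:3|imm=57:7 ⇒ 0xedb9 ⇒ big ed b9
L13: jnz op=0x1a:6|imm=-22:10 ⇒ 0x6bea ⇒ big 6b ea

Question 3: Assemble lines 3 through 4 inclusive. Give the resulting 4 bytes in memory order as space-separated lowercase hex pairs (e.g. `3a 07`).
line 3 (push): pack op=0x1:6|rd=3:3|pad=0:7 = 0x0580; big→ 05 80
line 4 (jnz): pack op=0x1a:6|imm=-4:10 = 0x6bfc; big→ 6b fc

05 80 6b fc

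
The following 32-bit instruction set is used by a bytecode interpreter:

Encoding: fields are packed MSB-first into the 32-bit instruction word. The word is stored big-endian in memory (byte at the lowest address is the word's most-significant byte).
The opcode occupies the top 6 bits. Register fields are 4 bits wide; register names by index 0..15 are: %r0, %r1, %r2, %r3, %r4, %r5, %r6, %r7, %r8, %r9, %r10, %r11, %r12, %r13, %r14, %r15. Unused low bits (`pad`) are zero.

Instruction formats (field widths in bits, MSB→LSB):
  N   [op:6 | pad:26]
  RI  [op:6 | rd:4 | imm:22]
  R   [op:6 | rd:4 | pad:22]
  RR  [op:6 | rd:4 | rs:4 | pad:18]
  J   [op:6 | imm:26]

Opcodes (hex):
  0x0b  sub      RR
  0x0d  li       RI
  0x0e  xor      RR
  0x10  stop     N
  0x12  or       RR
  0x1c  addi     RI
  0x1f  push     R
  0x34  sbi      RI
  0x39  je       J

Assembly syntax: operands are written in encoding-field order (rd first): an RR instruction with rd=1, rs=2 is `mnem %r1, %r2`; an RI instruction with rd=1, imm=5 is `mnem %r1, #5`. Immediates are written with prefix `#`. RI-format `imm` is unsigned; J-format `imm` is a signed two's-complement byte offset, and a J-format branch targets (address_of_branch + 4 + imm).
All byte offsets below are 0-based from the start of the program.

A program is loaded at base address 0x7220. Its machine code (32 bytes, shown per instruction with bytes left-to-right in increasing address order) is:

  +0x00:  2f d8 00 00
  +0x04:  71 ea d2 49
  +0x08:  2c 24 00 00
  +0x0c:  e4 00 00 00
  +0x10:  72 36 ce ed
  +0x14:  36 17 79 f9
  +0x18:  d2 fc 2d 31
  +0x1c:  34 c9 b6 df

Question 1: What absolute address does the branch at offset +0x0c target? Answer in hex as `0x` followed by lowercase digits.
[0c] e4 00 00 00 → 0xe4000000
  opcode bits[31:26]=0x39: je/J
  [25:0] imm=0 = #0
  target = base 0x7220 + off 0x0c + 4 + imm 0 = 0x7230

0x7230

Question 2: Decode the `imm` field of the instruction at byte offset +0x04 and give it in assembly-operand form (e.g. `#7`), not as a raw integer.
#2806345

+0x04: 71 ea d2 49 ⇒ word 0x71ead249 (big)
  opcode bits[31:26]=0x1c: addi/RI
  rd@[25:22]=0x7 ⇒ %r7
  imm@[21:0]=0x2ad249 ⇒ #2806345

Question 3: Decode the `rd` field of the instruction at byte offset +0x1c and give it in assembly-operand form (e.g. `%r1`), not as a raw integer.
%r3

[1c] 34 c9 b6 df → 0x34c9b6df
  opcode bits[31:26]=0xd: li/RI
  rd: (w>>22)&0xf=0x3 → %r3
  imm: (w>>0)&0x3fffff=0x9b6df → #636639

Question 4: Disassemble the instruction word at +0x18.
sbi %r11, #3943729

@+18  big-endian(d2 fc 2d 31) = 0xd2fc2d31
  op=0xd2fc2d31>>26=0x34 ⇒ sbi (RI)
  rd@[25:22]=0xb ⇒ %r11
  imm@[21:0]=0x3c2d31 ⇒ #3943729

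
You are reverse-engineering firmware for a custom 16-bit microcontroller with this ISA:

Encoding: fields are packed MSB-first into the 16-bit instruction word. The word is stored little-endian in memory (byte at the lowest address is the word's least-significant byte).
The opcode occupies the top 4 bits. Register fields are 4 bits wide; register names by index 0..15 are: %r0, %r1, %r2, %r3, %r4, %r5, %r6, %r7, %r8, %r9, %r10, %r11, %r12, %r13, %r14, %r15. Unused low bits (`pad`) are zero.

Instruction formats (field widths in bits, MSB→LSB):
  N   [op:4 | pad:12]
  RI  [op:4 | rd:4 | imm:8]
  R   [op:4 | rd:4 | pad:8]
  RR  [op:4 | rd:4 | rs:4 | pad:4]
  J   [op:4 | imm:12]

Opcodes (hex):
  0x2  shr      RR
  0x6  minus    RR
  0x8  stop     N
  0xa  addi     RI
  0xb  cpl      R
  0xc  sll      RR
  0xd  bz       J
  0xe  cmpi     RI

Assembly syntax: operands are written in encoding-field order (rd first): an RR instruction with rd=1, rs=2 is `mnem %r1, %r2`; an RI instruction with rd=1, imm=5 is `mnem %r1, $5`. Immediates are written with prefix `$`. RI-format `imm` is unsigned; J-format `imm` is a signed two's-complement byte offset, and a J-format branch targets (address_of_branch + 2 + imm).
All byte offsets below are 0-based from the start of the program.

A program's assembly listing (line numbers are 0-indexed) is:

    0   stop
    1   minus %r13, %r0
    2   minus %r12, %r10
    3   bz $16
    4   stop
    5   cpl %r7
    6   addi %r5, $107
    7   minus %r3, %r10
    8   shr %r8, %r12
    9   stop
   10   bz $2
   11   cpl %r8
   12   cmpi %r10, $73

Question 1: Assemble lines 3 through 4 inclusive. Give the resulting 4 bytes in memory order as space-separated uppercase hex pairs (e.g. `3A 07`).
3. bz fields op=0xd:4|imm=16:12 → word d010h → 10 d0
4. stop fields op=0x8:4|pad=0:12 → word 8000h → 00 80

10 D0 00 80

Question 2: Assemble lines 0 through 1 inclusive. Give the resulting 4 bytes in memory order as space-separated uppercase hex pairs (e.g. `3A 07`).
line 0 (stop): pack op=0x8:4|pad=0:12 = 0x8000; little→ 00 80
line 1 (minus): pack op=0x6:4|rd=13:4|rs=0:4|pad=0:4 = 0x6d00; little→ 00 6d

00 80 00 6D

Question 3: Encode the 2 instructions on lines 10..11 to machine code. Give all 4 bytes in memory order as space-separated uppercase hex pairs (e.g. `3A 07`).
10. bz fields op=0xd:4|imm=2:12 → word d002h → 02 d0
11. cpl fields op=0xb:4|rd=8:4|pad=0:8 → word b800h → 00 b8

02 D0 00 B8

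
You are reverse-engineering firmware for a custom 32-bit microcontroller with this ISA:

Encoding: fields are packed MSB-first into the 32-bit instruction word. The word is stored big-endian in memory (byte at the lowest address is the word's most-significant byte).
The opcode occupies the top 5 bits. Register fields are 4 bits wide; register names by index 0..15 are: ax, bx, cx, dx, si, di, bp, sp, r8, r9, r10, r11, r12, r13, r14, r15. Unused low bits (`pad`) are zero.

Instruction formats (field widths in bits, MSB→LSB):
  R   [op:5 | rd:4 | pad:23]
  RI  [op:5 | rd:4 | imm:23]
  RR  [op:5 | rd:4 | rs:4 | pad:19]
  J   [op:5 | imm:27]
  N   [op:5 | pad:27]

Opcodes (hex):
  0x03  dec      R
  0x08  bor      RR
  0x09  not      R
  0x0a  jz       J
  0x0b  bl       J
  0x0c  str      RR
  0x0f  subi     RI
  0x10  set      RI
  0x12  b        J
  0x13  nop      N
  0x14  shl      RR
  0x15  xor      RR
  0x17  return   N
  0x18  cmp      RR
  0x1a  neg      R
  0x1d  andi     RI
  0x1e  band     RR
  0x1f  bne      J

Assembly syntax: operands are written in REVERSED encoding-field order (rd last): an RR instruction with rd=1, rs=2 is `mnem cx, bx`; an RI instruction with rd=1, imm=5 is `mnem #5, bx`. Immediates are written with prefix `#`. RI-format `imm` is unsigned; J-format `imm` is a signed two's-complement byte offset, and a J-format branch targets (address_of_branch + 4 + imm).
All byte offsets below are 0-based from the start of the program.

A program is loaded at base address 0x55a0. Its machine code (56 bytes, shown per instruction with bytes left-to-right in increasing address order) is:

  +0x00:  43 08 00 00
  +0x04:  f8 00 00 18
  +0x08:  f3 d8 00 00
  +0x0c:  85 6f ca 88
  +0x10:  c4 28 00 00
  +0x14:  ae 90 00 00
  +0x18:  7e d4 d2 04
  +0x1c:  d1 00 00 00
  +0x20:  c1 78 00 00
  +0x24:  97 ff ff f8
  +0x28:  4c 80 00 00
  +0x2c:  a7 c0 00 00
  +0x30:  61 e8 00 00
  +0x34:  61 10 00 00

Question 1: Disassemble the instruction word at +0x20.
cmp r15, cx

+0x20: c1 78 00 00 ⇒ word 0xc1780000 (big)
  op=0xc1780000>>27=0x18 ⇒ cmp (RR)
  [26:23] rd=2 = cx
  [22:19] rs=15 = r15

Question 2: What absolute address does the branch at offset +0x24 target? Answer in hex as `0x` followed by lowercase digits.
0x55c0

+0x24: 97 ff ff f8 ⇒ word 0x97fffff8 (big)
  top 5b → 0x12 → b [J]
  imm: (w>>0)&0x7ffffff=0x7fffff8 (s27→-8) → #-8
  target = base 0x55a0 + off 0x24 + 4 + imm -8 = 0x55c0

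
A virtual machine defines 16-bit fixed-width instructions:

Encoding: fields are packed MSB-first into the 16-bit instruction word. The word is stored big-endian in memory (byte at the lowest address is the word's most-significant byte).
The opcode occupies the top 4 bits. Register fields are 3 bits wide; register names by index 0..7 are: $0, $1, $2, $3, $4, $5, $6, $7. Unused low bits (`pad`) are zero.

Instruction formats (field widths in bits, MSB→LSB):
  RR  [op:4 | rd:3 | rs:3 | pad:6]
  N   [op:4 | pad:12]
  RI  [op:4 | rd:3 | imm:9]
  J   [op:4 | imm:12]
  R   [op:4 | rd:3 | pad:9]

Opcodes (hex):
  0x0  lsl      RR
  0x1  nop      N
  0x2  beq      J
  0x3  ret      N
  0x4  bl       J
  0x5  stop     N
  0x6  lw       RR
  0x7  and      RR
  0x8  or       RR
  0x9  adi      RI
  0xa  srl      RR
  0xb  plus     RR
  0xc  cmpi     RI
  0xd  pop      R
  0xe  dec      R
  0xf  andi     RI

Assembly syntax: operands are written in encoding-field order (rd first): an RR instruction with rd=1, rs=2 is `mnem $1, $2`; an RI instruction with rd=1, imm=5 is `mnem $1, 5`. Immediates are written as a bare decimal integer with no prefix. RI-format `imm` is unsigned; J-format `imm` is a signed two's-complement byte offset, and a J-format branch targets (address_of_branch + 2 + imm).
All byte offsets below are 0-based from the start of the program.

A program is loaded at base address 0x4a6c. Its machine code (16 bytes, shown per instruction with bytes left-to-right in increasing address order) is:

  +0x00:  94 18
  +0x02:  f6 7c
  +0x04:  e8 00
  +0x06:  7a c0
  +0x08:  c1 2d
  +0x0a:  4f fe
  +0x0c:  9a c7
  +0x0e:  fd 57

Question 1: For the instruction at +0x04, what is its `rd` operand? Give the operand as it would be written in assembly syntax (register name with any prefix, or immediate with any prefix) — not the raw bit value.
$4

@+04  big-endian(e8 00) = 0xe800
  op=0xe800>>12=0xe ⇒ dec (R)
  rd@[11:9]=0x4 ⇒ $4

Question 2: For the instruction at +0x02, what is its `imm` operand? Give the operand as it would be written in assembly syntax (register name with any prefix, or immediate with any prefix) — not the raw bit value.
+0x02: f6 7c ⇒ word 0xf67c (big)
  top 4b → 0xf → andi [RI]
  [11:9] rd=3 = $3
  [8:0] imm=124 = 124

124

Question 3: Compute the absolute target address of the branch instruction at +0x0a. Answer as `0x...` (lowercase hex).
0x4a76

[0a] 4f fe → 0x4ffe
  top 4b → 0x4 → bl [J]
  [11:0] imm=4094 (s12→-2) = -2
  target = base 0x4a6c + off 0x0a + 2 + imm -2 = 0x4a76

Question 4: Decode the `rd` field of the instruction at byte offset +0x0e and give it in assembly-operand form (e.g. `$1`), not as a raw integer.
$6

[0e] fd 57 → 0xfd57
  top 4b → 0xf → andi [RI]
  rd@[11:9]=0x6 ⇒ $6
  imm@[8:0]=0x157 ⇒ 343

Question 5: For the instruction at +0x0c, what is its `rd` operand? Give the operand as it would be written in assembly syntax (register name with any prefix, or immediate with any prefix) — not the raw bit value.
$5

+0x0c: 9a c7 ⇒ word 0x9ac7 (big)
  opcode bits[15:12]=0x9: adi/RI
  rd: (w>>9)&0x7=0x5 → $5
  imm: (w>>0)&0x1ff=0xc7 → 199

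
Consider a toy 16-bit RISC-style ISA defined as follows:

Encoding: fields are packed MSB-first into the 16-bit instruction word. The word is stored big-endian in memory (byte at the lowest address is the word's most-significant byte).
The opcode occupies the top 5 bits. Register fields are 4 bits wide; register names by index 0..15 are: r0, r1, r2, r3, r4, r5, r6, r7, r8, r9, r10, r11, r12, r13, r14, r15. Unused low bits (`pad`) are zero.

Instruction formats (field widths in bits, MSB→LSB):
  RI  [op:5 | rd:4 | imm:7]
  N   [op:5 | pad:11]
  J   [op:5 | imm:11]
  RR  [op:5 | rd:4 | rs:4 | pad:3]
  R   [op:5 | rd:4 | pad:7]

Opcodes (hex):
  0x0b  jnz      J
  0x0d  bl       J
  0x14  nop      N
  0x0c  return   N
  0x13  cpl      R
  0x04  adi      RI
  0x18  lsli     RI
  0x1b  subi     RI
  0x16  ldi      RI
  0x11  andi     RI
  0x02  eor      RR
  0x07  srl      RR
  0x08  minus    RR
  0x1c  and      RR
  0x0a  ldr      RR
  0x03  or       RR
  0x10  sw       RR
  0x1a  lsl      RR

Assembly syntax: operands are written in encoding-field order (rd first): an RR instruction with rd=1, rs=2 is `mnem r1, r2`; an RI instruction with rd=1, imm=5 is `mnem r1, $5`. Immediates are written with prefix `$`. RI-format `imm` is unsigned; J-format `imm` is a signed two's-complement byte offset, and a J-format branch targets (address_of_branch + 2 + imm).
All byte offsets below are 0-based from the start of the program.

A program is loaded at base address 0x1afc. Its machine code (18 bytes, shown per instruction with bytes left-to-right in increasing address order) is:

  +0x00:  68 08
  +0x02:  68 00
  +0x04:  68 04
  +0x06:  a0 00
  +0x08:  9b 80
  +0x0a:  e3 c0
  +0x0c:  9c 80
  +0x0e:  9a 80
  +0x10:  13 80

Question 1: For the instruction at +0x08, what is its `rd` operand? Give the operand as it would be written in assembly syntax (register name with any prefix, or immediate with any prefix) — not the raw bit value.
r7

@+08  big-endian(9b 80) = 0x9b80
  top 5b → 0x13 → cpl [R]
  rd: (w>>7)&0xf=0x7 → r7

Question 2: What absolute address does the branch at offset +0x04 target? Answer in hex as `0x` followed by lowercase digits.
0x1b06

[04] 68 04 → 0x6804
  top 5b → 0xd → bl [J]
  imm@[10:0]=0x4 ⇒ $4
  target = base 0x1afc + off 0x04 + 2 + imm 4 = 0x1b06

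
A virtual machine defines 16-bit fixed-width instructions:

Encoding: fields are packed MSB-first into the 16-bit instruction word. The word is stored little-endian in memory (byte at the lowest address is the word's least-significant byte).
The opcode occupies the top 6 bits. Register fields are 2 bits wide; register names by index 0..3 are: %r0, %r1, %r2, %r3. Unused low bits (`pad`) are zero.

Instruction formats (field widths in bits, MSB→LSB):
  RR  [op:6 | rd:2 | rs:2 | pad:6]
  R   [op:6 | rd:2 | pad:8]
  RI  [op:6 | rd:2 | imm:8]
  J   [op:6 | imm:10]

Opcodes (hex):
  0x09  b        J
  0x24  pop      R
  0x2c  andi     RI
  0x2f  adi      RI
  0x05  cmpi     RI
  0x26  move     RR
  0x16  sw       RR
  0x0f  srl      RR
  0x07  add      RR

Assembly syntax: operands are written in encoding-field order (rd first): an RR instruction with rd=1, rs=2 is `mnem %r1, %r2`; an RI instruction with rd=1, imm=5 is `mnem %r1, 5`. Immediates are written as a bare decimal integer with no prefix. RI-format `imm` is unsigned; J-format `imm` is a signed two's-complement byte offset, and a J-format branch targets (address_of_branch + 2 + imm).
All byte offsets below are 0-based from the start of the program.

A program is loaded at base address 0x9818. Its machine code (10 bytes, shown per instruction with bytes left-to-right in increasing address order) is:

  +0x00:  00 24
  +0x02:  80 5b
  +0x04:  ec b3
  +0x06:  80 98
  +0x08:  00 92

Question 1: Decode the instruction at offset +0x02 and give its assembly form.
sw %r3, %r2

@+02  little-endian(80 5b) = 0x5b80
  op=0x5b80>>10=0x16 ⇒ sw (RR)
  rd: (w>>8)&0x3=0x3 → %r3
  rs: (w>>6)&0x3=0x2 → %r2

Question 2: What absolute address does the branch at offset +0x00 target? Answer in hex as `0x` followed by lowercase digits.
0x981a

@+00  little-endian(00 24) = 0x2400
  op=0x2400>>10=0x9 ⇒ b (J)
  [9:0] imm=0 = 0
  target = base 0x9818 + off 0x00 + 2 + imm 0 = 0x981a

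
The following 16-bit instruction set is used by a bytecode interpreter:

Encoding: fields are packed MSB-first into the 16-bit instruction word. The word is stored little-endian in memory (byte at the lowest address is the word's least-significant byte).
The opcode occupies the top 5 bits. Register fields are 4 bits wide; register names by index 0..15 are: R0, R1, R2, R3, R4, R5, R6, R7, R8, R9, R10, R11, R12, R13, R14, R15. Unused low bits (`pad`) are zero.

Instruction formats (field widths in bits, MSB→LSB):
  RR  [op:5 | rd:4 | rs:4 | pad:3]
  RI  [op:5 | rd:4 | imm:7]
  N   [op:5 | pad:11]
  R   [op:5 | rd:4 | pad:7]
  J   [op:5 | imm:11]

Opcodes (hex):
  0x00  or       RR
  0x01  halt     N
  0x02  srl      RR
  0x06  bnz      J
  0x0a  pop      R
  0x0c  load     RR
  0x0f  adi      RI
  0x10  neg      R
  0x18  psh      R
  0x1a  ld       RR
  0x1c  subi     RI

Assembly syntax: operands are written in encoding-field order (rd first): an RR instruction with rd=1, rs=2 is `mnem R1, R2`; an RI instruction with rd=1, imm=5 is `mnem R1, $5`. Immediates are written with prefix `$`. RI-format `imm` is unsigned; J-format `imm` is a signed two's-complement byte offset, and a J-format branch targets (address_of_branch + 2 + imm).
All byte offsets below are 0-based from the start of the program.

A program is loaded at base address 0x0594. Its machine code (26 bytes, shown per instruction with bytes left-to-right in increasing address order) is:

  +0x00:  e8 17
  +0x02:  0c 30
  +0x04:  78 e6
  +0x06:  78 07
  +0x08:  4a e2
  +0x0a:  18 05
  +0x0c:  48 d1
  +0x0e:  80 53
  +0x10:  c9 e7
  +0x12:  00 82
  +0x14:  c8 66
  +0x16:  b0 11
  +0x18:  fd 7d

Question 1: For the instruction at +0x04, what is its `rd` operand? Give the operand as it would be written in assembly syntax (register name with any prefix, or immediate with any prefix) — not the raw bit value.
[04] 78 e6 → 0xe678
  top 5b → 0x1c → subi [RI]
  [10:7] rd=12 = R12
  [6:0] imm=120 = $120

R12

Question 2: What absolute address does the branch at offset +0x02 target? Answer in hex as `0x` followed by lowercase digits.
0x05a4

off 0x02: read 0c 30 as little → 0x300c
  top 5b → 0x6 → bnz [J]
  [10:0] imm=12 = $12
  target = base 0x0594 + off 0x02 + 2 + imm 12 = 0x05a4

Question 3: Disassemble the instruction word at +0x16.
srl R3, R6

[16] b0 11 → 0x11b0
  op=0x11b0>>11=0x2 ⇒ srl (RR)
  rd: (w>>7)&0xf=0x3 → R3
  rs: (w>>3)&0xf=0x6 → R6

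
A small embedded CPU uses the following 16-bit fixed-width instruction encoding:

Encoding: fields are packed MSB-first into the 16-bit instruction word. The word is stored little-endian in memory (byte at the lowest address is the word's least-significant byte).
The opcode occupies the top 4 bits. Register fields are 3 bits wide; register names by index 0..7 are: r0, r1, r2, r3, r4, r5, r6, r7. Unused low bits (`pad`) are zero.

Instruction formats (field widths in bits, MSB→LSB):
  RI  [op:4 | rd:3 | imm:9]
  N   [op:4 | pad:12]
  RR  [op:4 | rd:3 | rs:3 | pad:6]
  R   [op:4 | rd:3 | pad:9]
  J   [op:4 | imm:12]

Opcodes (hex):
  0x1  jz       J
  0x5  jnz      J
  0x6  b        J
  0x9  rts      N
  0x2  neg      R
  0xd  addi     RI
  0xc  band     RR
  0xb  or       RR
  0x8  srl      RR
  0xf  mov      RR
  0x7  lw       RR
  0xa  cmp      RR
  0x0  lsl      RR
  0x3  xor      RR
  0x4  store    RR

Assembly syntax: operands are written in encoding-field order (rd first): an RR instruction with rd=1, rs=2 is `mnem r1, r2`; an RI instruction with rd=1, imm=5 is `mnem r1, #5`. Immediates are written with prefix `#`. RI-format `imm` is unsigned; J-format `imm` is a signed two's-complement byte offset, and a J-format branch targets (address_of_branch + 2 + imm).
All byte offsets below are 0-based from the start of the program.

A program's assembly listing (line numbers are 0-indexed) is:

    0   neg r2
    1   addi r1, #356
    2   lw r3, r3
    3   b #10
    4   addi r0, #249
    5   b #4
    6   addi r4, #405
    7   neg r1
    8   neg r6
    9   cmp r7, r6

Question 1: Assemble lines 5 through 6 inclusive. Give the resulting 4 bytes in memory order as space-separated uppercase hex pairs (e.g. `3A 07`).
04 60 95 D9

5. b fields op=0x6:4|imm=4:12 → word 6004h → 04 60
6. addi fields op=0xd:4|rd=4:3|imm=405:9 → word d995h → 95 d9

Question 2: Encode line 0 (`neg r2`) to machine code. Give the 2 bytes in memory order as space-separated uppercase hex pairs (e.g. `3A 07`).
00 24

line 0 (neg): pack op=0x2:4|rd=2:3|pad=0:9 = 0x2400; little→ 00 24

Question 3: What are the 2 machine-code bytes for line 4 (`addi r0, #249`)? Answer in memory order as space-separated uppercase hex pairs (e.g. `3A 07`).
L4: addi op=0xd:4|rd=0:3|imm=249:9 ⇒ 0xd0f9 ⇒ little f9 d0

F9 D0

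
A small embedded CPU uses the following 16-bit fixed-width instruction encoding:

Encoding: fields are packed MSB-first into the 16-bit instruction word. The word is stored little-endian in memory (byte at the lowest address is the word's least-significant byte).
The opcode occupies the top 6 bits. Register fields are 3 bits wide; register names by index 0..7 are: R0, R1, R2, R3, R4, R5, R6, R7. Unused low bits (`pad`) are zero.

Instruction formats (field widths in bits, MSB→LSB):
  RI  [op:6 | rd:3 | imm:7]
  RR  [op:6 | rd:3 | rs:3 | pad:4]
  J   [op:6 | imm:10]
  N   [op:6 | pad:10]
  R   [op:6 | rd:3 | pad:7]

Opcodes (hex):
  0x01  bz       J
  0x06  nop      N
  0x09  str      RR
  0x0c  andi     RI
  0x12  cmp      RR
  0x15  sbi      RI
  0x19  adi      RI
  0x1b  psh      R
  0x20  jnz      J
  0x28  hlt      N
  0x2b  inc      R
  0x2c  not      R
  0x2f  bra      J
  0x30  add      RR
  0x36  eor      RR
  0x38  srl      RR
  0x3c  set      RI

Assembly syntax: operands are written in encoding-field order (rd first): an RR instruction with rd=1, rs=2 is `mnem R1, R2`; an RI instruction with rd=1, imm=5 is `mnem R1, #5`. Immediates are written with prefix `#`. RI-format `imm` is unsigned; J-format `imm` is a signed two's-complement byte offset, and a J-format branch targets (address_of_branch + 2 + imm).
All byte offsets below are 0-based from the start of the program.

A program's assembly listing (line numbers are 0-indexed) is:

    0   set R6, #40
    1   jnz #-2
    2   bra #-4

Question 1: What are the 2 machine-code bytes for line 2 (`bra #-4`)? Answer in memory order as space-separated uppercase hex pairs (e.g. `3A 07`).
FC BF

L2: bra op=0x2f:6|imm=-4:10 ⇒ 0xbffc ⇒ little fc bf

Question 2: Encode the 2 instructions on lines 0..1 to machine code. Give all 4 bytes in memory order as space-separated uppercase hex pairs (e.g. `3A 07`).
28 F3 FE 83

L0: set op=0x3c:6|rd=6:3|imm=40:7 ⇒ 0xf328 ⇒ little 28 f3
L1: jnz op=0x20:6|imm=-2:10 ⇒ 0x83fe ⇒ little fe 83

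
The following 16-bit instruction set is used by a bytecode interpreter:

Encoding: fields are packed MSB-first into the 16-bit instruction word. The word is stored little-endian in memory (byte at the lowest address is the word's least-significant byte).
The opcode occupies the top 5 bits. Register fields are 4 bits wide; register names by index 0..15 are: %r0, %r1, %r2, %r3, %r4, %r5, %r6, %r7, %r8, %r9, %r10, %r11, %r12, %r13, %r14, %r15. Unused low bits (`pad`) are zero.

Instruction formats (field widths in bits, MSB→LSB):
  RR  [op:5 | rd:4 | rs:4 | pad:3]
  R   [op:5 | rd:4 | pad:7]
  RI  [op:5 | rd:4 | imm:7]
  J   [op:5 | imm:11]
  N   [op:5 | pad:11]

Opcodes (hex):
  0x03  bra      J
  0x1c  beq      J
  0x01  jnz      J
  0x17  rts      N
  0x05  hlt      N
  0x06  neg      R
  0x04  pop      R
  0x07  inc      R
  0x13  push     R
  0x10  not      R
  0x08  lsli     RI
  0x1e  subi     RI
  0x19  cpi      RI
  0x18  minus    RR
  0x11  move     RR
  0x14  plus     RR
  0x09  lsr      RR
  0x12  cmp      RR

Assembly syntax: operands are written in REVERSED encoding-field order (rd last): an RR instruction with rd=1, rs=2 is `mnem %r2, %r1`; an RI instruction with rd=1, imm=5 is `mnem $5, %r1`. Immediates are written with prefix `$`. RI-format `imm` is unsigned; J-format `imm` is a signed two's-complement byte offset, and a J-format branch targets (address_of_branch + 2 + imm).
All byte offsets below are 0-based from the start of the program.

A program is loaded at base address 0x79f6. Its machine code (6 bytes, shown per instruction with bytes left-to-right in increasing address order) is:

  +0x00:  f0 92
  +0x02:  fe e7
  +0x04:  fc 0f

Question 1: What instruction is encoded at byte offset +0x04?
jnz $-4

off 0x04: read fc 0f as little → 0x0ffc
  opcode bits[15:11]=0x1: jnz/J
  [10:0] imm=2044 (s11→-4) = $-4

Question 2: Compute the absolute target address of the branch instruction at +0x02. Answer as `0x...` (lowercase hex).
+0x02: fe e7 ⇒ word 0xe7fe (little)
  top 5b → 0x1c → beq [J]
  imm@[10:0]=0x7fe (s11→-2) ⇒ $-2
  target = base 0x79f6 + off 0x02 + 2 + imm -2 = 0x79f8

0x79f8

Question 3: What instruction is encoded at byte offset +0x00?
+0x00: f0 92 ⇒ word 0x92f0 (little)
  opcode bits[15:11]=0x12: cmp/RR
  rd@[10:7]=0x5 ⇒ %r5
  rs@[6:3]=0xe ⇒ %r14

cmp %r14, %r5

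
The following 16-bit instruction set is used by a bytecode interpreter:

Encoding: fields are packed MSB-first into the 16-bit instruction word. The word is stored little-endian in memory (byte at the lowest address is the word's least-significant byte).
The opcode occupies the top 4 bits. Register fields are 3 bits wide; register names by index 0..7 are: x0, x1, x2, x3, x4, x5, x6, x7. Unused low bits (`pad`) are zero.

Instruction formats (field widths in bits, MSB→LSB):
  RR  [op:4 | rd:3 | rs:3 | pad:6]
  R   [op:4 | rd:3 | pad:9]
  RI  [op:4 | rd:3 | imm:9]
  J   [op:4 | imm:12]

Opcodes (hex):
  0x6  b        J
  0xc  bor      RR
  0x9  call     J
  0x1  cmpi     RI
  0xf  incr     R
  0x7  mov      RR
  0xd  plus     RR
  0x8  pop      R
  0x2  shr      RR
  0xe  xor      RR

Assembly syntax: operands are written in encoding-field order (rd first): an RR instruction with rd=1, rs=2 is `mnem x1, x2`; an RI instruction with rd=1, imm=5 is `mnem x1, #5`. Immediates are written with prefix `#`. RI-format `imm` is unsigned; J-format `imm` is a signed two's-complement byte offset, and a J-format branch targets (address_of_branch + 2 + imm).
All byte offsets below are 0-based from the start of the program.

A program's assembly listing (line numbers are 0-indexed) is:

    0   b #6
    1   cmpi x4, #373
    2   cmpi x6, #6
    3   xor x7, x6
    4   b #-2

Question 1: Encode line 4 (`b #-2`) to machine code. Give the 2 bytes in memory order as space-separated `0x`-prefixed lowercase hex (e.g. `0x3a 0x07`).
0xfe 0x6f

L4: b op=0x6:4|imm=-2:12 ⇒ 0x6ffe ⇒ little fe 6f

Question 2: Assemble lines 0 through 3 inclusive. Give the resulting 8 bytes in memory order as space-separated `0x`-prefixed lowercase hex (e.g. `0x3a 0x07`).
line 0 (b): pack op=0x6:4|imm=6:12 = 0x6006; little→ 06 60
line 1 (cmpi): pack op=0x1:4|rd=4:3|imm=373:9 = 0x1975; little→ 75 19
line 2 (cmpi): pack op=0x1:4|rd=6:3|imm=6:9 = 0x1c06; little→ 06 1c
line 3 (xor): pack op=0xe:4|rd=7:3|rs=6:3|pad=0:6 = 0xef80; little→ 80 ef

0x06 0x60 0x75 0x19 0x06 0x1c 0x80 0xef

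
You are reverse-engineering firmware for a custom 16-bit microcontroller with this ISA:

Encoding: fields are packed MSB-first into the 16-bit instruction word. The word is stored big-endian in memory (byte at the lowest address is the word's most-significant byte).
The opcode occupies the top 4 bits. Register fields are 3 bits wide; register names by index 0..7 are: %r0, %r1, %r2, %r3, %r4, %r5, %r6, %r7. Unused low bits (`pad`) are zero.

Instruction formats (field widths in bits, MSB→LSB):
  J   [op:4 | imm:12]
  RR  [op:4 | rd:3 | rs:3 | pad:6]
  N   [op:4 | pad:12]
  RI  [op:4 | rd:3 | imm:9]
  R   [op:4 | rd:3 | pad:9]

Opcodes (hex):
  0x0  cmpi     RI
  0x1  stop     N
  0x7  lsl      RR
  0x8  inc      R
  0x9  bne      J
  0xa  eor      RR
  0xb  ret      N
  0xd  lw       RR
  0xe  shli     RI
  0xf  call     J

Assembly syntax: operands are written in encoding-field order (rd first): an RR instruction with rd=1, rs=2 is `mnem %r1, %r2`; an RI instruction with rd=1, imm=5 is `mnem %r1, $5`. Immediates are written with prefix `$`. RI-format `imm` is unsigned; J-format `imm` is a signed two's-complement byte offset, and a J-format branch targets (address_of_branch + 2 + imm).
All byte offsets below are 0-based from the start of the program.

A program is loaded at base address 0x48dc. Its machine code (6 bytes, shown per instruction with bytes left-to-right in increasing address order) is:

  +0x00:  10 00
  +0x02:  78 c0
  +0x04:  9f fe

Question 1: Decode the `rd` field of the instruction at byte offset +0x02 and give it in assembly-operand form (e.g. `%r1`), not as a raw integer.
[02] 78 c0 → 0x78c0
  op=0x78c0>>12=0x7 ⇒ lsl (RR)
  rd: (w>>9)&0x7=0x4 → %r4
  rs: (w>>6)&0x7=0x3 → %r3

%r4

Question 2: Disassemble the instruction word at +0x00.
off 0x00: read 10 00 as big → 0x1000
  opcode bits[15:12]=0x1: stop/N

stop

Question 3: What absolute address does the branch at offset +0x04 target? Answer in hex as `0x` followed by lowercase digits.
@+04  big-endian(9f fe) = 0x9ffe
  opcode bits[15:12]=0x9: bne/J
  [11:0] imm=4094 (s12→-2) = $-2
  target = base 0x48dc + off 0x04 + 2 + imm -2 = 0x48e0

0x48e0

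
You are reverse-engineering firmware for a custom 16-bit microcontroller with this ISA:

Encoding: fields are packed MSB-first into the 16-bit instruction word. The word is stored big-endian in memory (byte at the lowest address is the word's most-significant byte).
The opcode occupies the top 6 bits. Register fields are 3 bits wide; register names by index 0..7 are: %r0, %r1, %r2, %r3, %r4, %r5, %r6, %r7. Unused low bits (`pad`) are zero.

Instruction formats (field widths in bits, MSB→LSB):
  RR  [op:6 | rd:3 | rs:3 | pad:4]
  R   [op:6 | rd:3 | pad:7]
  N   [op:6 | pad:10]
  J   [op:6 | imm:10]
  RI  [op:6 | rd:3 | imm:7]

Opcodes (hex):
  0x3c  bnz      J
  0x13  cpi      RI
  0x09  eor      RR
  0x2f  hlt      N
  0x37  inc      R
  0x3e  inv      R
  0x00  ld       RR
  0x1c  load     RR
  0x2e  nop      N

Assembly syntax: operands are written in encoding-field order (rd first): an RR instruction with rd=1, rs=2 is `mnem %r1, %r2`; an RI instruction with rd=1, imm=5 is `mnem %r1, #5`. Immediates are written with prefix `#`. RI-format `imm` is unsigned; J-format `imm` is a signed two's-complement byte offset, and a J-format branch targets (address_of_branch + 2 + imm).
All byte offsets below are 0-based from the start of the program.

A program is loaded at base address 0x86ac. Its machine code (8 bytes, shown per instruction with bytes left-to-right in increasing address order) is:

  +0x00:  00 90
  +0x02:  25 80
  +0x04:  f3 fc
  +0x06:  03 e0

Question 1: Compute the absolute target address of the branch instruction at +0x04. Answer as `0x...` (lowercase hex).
@+04  big-endian(f3 fc) = 0xf3fc
  op=0xf3fc>>10=0x3c ⇒ bnz (J)
  imm: (w>>0)&0x3ff=0x3fc (s10→-4) → #-4
  target = base 0x86ac + off 0x04 + 2 + imm -4 = 0x86ae

0x86ae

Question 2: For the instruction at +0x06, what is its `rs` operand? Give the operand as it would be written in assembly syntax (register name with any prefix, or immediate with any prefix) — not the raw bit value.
%r6

+0x06: 03 e0 ⇒ word 0x03e0 (big)
  op=0x03e0>>10=0x0 ⇒ ld (RR)
  rd@[9:7]=0x7 ⇒ %r7
  rs@[6:4]=0x6 ⇒ %r6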